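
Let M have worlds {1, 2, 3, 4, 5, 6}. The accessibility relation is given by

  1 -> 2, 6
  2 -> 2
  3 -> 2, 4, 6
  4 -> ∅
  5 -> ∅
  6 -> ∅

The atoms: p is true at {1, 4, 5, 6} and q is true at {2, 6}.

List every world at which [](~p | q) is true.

1: successors {2, 6}; ~p | q there: 2:T, 6:T. ✓
2: successors {2}; ~p | q there: 2:T. ✓
3: successors {2, 4, 6}; ~p | q there: 2:T, 4:F, 6:T. ✗
4: no successors, so [](~p | q) holds vacuously. ✓
5: no successors, so [](~p | q) holds vacuously. ✓
6: no successors, so [](~p | q) holds vacuously. ✓

{1, 2, 4, 5, 6}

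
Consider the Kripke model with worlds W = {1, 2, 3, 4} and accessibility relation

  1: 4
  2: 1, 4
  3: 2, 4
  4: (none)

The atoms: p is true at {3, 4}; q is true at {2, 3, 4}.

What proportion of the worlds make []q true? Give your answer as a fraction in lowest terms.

3/4

1: successors {4}; q there: 4:T. ✓
2: successors {1, 4}; q there: 1:F, 4:T. ✗
3: successors {2, 4}; q there: 2:T, 4:T. ✓
4: no successors, so []q holds vacuously. ✓
That's 3 of 4 worlds, so 3/4.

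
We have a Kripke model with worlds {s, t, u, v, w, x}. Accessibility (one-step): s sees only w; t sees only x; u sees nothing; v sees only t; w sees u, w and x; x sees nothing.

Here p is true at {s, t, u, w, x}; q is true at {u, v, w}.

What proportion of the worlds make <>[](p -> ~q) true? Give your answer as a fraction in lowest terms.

s: successors {w}; [](p -> ~q) there: w:F. ✗
t: successors {x}; [](p -> ~q) there: x:T. ✓
u: no successors, so <>[](p -> ~q) fails. ✗
v: successors {t}; [](p -> ~q) there: t:T. ✓
w: successors {u, w, x}; [](p -> ~q) there: u:T, w:F, x:T. ✓
x: no successors, so <>[](p -> ~q) fails. ✗
That's 3 of 6 worlds, so 3/6 = 1/2.

1/2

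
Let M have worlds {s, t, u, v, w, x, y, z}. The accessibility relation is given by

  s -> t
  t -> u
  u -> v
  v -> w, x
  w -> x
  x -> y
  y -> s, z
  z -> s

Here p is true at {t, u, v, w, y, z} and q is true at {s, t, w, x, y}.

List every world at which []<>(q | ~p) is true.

s: successors {t}; <>(q | ~p) there: t:F. ✗
t: successors {u}; <>(q | ~p) there: u:F. ✗
u: successors {v}; <>(q | ~p) there: v:T. ✓
v: successors {w, x}; <>(q | ~p) there: w:T, x:T. ✓
w: successors {x}; <>(q | ~p) there: x:T. ✓
x: successors {y}; <>(q | ~p) there: y:T. ✓
y: successors {s, z}; <>(q | ~p) there: s:T, z:T. ✓
z: successors {s}; <>(q | ~p) there: s:T. ✓

{u, v, w, x, y, z}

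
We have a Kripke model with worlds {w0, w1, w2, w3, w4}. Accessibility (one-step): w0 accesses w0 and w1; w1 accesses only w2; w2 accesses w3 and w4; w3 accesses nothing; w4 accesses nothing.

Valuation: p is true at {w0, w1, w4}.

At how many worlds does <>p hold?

2

w0: successors {w0, w1}; p there: w0:T, w1:T. ✓
w1: successors {w2}; p there: w2:F. ✗
w2: successors {w3, w4}; p there: w3:F, w4:T. ✓
w3: no successors, so <>p fails. ✗
w4: no successors, so <>p fails. ✗
Satisfying worlds: {w0, w2}.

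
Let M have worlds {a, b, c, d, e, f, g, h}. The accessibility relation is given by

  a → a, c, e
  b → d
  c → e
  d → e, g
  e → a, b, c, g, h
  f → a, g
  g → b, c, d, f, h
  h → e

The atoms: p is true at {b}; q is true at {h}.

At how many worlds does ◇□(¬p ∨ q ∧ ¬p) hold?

5

a: successors {a, c, e}; □(¬p ∨ q ∧ ¬p) there: a:T, c:T, e:F. ✓
b: successors {d}; □(¬p ∨ q ∧ ¬p) there: d:T. ✓
c: successors {e}; □(¬p ∨ q ∧ ¬p) there: e:F. ✗
d: successors {e, g}; □(¬p ∨ q ∧ ¬p) there: e:F, g:F. ✗
e: successors {a, b, c, g, h}; □(¬p ∨ q ∧ ¬p) there: a:T, b:T, c:T, g:F, h:T. ✓
f: successors {a, g}; □(¬p ∨ q ∧ ¬p) there: a:T, g:F. ✓
g: successors {b, c, d, f, h}; □(¬p ∨ q ∧ ¬p) there: b:T, c:T, d:T, f:T, h:T. ✓
h: successors {e}; □(¬p ∨ q ∧ ¬p) there: e:F. ✗
Satisfying worlds: {a, b, e, f, g}.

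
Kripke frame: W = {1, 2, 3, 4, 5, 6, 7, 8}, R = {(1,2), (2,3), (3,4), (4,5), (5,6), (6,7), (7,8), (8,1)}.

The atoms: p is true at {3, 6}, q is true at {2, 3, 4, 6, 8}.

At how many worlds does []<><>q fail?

3

1: successors {2}; <><>q there: 2:T. ✓
2: successors {3}; <><>q there: 3:F. ✗
3: successors {4}; <><>q there: 4:T. ✓
4: successors {5}; <><>q there: 5:F. ✗
5: successors {6}; <><>q there: 6:T. ✓
6: successors {7}; <><>q there: 7:F. ✗
7: successors {8}; <><>q there: 8:T. ✓
8: successors {1}; <><>q there: 1:T. ✓
Satisfying worlds: {1, 3, 5, 7, 8}.
So []<><>q fails at the other 3 worlds.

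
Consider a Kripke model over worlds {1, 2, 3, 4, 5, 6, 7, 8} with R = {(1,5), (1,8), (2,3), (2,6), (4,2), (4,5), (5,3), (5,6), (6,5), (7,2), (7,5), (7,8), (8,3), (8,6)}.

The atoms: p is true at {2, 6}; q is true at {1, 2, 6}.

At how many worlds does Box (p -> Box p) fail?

5

1: successors {5, 8}; p -> Box p there: 5:T, 8:T. ✓
2: successors {3, 6}; p -> Box p there: 3:T, 6:F. ✗
3: no successors, so Box (p -> Box p) holds vacuously. ✓
4: successors {2, 5}; p -> Box p there: 2:F, 5:T. ✗
5: successors {3, 6}; p -> Box p there: 3:T, 6:F. ✗
6: successors {5}; p -> Box p there: 5:T. ✓
7: successors {2, 5, 8}; p -> Box p there: 2:F, 5:T, 8:T. ✗
8: successors {3, 6}; p -> Box p there: 3:T, 6:F. ✗
Satisfying worlds: {1, 3, 6}.
So Box (p -> Box p) fails at the other 5 worlds.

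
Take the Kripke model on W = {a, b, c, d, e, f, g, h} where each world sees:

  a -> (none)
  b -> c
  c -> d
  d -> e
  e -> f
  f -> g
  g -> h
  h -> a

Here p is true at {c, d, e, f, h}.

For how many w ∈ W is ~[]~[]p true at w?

5

a: []~[]p is T. ✗
b: []~[]p is F. ✓
c: []~[]p is F. ✓
d: []~[]p is F. ✓
e: []~[]p is T. ✗
f: []~[]p is F. ✓
g: []~[]p is T. ✗
h: []~[]p is F. ✓
Satisfying worlds: {b, c, d, f, h}.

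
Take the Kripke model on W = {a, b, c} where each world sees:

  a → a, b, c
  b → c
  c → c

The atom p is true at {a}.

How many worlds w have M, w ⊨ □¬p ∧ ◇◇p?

a: □¬p is F, ◇◇p is T. ✗
b: □¬p is T, ◇◇p is F. ✗
c: □¬p is T, ◇◇p is F. ✗
Satisfying worlds: ∅.

0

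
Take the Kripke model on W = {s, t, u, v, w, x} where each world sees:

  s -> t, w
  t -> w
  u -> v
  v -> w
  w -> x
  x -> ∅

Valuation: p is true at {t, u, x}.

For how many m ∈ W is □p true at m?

s: successors {t, w}; p there: t:T, w:F. ✗
t: successors {w}; p there: w:F. ✗
u: successors {v}; p there: v:F. ✗
v: successors {w}; p there: w:F. ✗
w: successors {x}; p there: x:T. ✓
x: no successors, so □p holds vacuously. ✓
Satisfying worlds: {w, x}.

2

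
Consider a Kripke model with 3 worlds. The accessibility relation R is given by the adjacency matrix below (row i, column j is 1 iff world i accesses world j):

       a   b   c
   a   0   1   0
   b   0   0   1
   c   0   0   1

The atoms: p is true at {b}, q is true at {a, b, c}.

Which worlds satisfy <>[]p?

∅

a: successors {b}; []p there: b:F. ✗
b: successors {c}; []p there: c:F. ✗
c: successors {c}; []p there: c:F. ✗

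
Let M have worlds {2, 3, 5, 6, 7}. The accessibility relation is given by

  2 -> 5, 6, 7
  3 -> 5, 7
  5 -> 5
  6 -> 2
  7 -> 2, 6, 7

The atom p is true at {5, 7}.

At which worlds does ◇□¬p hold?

{2, 7}

2: successors {5, 6, 7}; □¬p there: 5:F, 6:T, 7:F. ✓
3: successors {5, 7}; □¬p there: 5:F, 7:F. ✗
5: successors {5}; □¬p there: 5:F. ✗
6: successors {2}; □¬p there: 2:F. ✗
7: successors {2, 6, 7}; □¬p there: 2:F, 6:T, 7:F. ✓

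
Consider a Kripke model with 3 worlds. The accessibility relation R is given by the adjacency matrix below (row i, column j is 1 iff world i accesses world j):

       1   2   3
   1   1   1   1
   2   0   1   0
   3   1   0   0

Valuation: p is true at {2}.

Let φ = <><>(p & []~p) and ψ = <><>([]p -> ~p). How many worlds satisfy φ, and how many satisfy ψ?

0 and 2

For <><>(p & []~p):
1: successors {1, 2, 3}; <>(p & []~p) there: 1:F, 2:F, 3:F. ✗
2: successors {2}; <>(p & []~p) there: 2:F. ✗
3: successors {1}; <>(p & []~p) there: 1:F. ✗
— 0 worlds.
For <><>([]p -> ~p):
1: successors {1, 2, 3}; <>([]p -> ~p) there: 1:T, 2:F, 3:T. ✓
2: successors {2}; <>([]p -> ~p) there: 2:F. ✗
3: successors {1}; <>([]p -> ~p) there: 1:T. ✓
— 2 worlds.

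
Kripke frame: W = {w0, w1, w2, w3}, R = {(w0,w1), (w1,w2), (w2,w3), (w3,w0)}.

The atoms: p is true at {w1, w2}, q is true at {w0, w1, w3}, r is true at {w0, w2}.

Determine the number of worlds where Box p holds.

2

w0: successors {w1}; p there: w1:T. ✓
w1: successors {w2}; p there: w2:T. ✓
w2: successors {w3}; p there: w3:F. ✗
w3: successors {w0}; p there: w0:F. ✗
Satisfying worlds: {w0, w1}.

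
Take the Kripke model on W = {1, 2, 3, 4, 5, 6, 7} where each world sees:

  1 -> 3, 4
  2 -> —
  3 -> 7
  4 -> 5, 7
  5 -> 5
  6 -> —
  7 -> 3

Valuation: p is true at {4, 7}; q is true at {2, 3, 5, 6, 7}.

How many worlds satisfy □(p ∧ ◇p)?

1: successors {3, 4}; p ∧ ◇p there: 3:F, 4:T. ✗
2: no successors, so □(p ∧ ◇p) holds vacuously. ✓
3: successors {7}; p ∧ ◇p there: 7:F. ✗
4: successors {5, 7}; p ∧ ◇p there: 5:F, 7:F. ✗
5: successors {5}; p ∧ ◇p there: 5:F. ✗
6: no successors, so □(p ∧ ◇p) holds vacuously. ✓
7: successors {3}; p ∧ ◇p there: 3:F. ✗
Satisfying worlds: {2, 6}.

2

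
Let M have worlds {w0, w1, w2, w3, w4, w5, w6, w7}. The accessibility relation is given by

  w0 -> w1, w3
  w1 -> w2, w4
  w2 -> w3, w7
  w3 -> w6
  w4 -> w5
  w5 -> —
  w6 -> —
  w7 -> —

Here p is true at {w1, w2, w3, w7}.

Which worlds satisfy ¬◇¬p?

w0: ◇¬p is F. ✓
w1: ◇¬p is T. ✗
w2: ◇¬p is F. ✓
w3: ◇¬p is T. ✗
w4: ◇¬p is T. ✗
w5: ◇¬p is F. ✓
w6: ◇¬p is F. ✓
w7: ◇¬p is F. ✓

{w0, w2, w5, w6, w7}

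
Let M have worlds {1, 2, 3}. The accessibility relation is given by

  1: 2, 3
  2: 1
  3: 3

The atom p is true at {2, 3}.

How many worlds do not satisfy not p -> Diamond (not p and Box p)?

1: not p is T, Diamond (not p and Box p) is F. ✗
2: not p is F, Diamond (not p and Box p) is T. ✓
3: not p is F, Diamond (not p and Box p) is F. ✓
Satisfying worlds: {2, 3}.
So not p -> Diamond (not p and Box p) fails at the other 1 world.

1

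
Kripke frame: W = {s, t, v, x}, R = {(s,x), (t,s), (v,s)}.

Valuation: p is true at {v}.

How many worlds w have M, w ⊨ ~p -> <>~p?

3

s: ~p is T, <>~p is T. ✓
t: ~p is T, <>~p is T. ✓
v: ~p is F, <>~p is T. ✓
x: ~p is T, <>~p is F. ✗
Satisfying worlds: {s, t, v}.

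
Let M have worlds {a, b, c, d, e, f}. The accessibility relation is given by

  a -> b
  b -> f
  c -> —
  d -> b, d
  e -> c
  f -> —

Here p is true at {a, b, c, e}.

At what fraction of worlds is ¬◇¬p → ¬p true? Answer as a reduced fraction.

a: ¬◇¬p is T, ¬p is F. ✗
b: ¬◇¬p is F, ¬p is F. ✓
c: ¬◇¬p is T, ¬p is F. ✗
d: ¬◇¬p is F, ¬p is T. ✓
e: ¬◇¬p is T, ¬p is F. ✗
f: ¬◇¬p is T, ¬p is T. ✓
That's 3 of 6 worlds, so 3/6 = 1/2.

1/2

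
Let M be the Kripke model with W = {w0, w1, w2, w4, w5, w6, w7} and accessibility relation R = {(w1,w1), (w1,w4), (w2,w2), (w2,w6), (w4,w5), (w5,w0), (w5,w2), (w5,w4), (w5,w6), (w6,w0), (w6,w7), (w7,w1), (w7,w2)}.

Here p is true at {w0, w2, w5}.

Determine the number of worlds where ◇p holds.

5

w0: no successors, so ◇p fails. ✗
w1: successors {w1, w4}; p there: w1:F, w4:F. ✗
w2: successors {w2, w6}; p there: w2:T, w6:F. ✓
w4: successors {w5}; p there: w5:T. ✓
w5: successors {w0, w2, w4, w6}; p there: w0:T, w2:T, w4:F, w6:F. ✓
w6: successors {w0, w7}; p there: w0:T, w7:F. ✓
w7: successors {w1, w2}; p there: w1:F, w2:T. ✓
Satisfying worlds: {w2, w4, w5, w6, w7}.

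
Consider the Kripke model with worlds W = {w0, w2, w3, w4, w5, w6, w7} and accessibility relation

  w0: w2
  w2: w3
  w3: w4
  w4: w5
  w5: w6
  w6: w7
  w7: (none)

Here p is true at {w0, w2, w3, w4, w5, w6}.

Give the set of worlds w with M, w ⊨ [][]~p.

{w5, w6, w7}

w0: successors {w2}; []~p there: w2:F. ✗
w2: successors {w3}; []~p there: w3:F. ✗
w3: successors {w4}; []~p there: w4:F. ✗
w4: successors {w5}; []~p there: w5:F. ✗
w5: successors {w6}; []~p there: w6:T. ✓
w6: successors {w7}; []~p there: w7:T. ✓
w7: no successors, so [][]~p holds vacuously. ✓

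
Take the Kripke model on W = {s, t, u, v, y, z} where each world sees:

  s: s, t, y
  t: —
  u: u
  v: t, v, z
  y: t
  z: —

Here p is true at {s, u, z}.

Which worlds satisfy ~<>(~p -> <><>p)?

{t, y, z}

s: <>(~p -> <><>p) is T. ✗
t: <>(~p -> <><>p) is F. ✓
u: <>(~p -> <><>p) is T. ✗
v: <>(~p -> <><>p) is T. ✗
y: <>(~p -> <><>p) is F. ✓
z: <>(~p -> <><>p) is F. ✓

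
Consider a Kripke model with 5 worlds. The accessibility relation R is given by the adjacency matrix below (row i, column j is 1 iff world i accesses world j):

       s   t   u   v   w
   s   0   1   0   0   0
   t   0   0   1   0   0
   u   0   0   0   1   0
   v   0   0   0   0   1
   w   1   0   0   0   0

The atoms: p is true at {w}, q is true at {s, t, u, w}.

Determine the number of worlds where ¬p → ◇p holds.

2

s: ¬p is T, ◇p is F. ✗
t: ¬p is T, ◇p is F. ✗
u: ¬p is T, ◇p is F. ✗
v: ¬p is T, ◇p is T. ✓
w: ¬p is F, ◇p is F. ✓
Satisfying worlds: {v, w}.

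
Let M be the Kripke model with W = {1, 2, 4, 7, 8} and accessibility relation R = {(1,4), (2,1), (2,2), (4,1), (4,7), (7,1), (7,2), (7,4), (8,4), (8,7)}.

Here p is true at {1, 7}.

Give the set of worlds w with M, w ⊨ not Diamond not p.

{4}

1: Diamond not p is T. ✗
2: Diamond not p is T. ✗
4: Diamond not p is F. ✓
7: Diamond not p is T. ✗
8: Diamond not p is T. ✗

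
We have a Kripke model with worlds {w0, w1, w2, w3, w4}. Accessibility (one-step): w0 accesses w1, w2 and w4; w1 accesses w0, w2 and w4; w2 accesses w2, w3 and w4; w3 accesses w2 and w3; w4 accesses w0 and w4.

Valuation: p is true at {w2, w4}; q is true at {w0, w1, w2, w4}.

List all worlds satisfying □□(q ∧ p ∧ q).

w0: successors {w1, w2, w4}; □(q ∧ p ∧ q) there: w1:F, w2:F, w4:F. ✗
w1: successors {w0, w2, w4}; □(q ∧ p ∧ q) there: w0:F, w2:F, w4:F. ✗
w2: successors {w2, w3, w4}; □(q ∧ p ∧ q) there: w2:F, w3:F, w4:F. ✗
w3: successors {w2, w3}; □(q ∧ p ∧ q) there: w2:F, w3:F. ✗
w4: successors {w0, w4}; □(q ∧ p ∧ q) there: w0:F, w4:F. ✗

∅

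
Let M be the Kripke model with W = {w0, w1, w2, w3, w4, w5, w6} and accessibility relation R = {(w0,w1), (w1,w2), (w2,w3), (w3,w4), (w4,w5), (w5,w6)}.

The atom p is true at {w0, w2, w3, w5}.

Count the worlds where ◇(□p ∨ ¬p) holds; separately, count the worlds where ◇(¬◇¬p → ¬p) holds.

For ◇(□p ∨ ¬p):
w0: successors {w1}; □p ∨ ¬p there: w1:T. ✓
w1: successors {w2}; □p ∨ ¬p there: w2:T. ✓
w2: successors {w3}; □p ∨ ¬p there: w3:F. ✗
w3: successors {w4}; □p ∨ ¬p there: w4:T. ✓
w4: successors {w5}; □p ∨ ¬p there: w5:F. ✗
w5: successors {w6}; □p ∨ ¬p there: w6:T. ✓
w6: no successors, so ◇(□p ∨ ¬p) fails. ✗
— 4 worlds.
For ◇(¬◇¬p → ¬p):
w0: successors {w1}; ¬◇¬p → ¬p there: w1:T. ✓
w1: successors {w2}; ¬◇¬p → ¬p there: w2:F. ✗
w2: successors {w3}; ¬◇¬p → ¬p there: w3:T. ✓
w3: successors {w4}; ¬◇¬p → ¬p there: w4:T. ✓
w4: successors {w5}; ¬◇¬p → ¬p there: w5:T. ✓
w5: successors {w6}; ¬◇¬p → ¬p there: w6:T. ✓
w6: no successors, so ◇(¬◇¬p → ¬p) fails. ✗
— 5 worlds.

4 and 5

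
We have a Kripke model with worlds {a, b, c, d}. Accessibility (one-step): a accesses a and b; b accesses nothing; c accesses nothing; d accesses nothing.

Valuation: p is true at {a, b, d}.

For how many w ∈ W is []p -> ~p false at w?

3

a: []p is T, ~p is F. ✗
b: []p is T, ~p is F. ✗
c: []p is T, ~p is T. ✓
d: []p is T, ~p is F. ✗
Satisfying worlds: {c}.
So []p -> ~p fails at the other 3 worlds.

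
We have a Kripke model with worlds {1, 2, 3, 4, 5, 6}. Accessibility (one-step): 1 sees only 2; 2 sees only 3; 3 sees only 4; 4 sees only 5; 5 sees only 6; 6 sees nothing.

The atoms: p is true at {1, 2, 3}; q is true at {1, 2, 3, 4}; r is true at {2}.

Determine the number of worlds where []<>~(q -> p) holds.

2

1: successors {2}; <>~(q -> p) there: 2:F. ✗
2: successors {3}; <>~(q -> p) there: 3:T. ✓
3: successors {4}; <>~(q -> p) there: 4:F. ✗
4: successors {5}; <>~(q -> p) there: 5:F. ✗
5: successors {6}; <>~(q -> p) there: 6:F. ✗
6: no successors, so []<>~(q -> p) holds vacuously. ✓
Satisfying worlds: {2, 6}.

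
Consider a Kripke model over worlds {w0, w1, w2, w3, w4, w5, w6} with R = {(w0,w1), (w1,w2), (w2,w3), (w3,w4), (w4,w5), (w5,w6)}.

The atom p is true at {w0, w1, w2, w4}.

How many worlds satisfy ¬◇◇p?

w0: ◇◇p is T. ✗
w1: ◇◇p is F. ✓
w2: ◇◇p is T. ✗
w3: ◇◇p is F. ✓
w4: ◇◇p is F. ✓
w5: ◇◇p is F. ✓
w6: ◇◇p is F. ✓
Satisfying worlds: {w1, w3, w4, w5, w6}.

5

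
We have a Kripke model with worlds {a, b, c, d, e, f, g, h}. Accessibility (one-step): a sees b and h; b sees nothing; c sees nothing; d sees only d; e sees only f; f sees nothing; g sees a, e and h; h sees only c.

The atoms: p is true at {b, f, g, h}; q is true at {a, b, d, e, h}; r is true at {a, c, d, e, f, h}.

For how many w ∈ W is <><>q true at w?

2

a: successors {b, h}; <>q there: b:F, h:F. ✗
b: no successors, so <><>q fails. ✗
c: no successors, so <><>q fails. ✗
d: successors {d}; <>q there: d:T. ✓
e: successors {f}; <>q there: f:F. ✗
f: no successors, so <><>q fails. ✗
g: successors {a, e, h}; <>q there: a:T, e:F, h:F. ✓
h: successors {c}; <>q there: c:F. ✗
Satisfying worlds: {d, g}.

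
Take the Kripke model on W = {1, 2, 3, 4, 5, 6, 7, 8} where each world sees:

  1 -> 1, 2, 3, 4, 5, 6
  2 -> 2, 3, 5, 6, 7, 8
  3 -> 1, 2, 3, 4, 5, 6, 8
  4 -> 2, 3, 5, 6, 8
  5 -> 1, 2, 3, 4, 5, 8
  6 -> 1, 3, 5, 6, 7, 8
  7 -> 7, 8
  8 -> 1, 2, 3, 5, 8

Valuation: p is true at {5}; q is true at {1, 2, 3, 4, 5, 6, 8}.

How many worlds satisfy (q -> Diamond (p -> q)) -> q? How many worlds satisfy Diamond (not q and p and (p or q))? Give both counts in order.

7 and 0

For (q -> Diamond (p -> q)) -> q:
1: q -> Diamond (p -> q) is T, q is T. ✓
2: q -> Diamond (p -> q) is T, q is T. ✓
3: q -> Diamond (p -> q) is T, q is T. ✓
4: q -> Diamond (p -> q) is T, q is T. ✓
5: q -> Diamond (p -> q) is T, q is T. ✓
6: q -> Diamond (p -> q) is T, q is T. ✓
7: q -> Diamond (p -> q) is T, q is F. ✗
8: q -> Diamond (p -> q) is T, q is T. ✓
— 7 worlds.
For Diamond (not q and p and (p or q)):
1: successors {1, 2, 3, 4, 5, 6}; not q and p and (p or q) there: 1:F, 2:F, 3:F, 4:F, 5:F, 6:F. ✗
2: successors {2, 3, 5, 6, 7, 8}; not q and p and (p or q) there: 2:F, 3:F, 5:F, 6:F, 7:F, 8:F. ✗
3: successors {1, 2, 3, 4, 5, 6, 8}; not q and p and (p or q) there: 1:F, 2:F, 3:F, 4:F, 5:F, 6:F, 8:F. ✗
4: successors {2, 3, 5, 6, 8}; not q and p and (p or q) there: 2:F, 3:F, 5:F, 6:F, 8:F. ✗
5: successors {1, 2, 3, 4, 5, 8}; not q and p and (p or q) there: 1:F, 2:F, 3:F, 4:F, 5:F, 8:F. ✗
6: successors {1, 3, 5, 6, 7, 8}; not q and p and (p or q) there: 1:F, 3:F, 5:F, 6:F, 7:F, 8:F. ✗
7: successors {7, 8}; not q and p and (p or q) there: 7:F, 8:F. ✗
8: successors {1, 2, 3, 5, 8}; not q and p and (p or q) there: 1:F, 2:F, 3:F, 5:F, 8:F. ✗
— 0 worlds.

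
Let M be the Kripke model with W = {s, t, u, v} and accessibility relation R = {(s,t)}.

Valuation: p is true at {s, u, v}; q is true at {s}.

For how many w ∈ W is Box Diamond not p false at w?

1

s: successors {t}; Diamond not p there: t:F. ✗
t: no successors, so Box Diamond not p holds vacuously. ✓
u: no successors, so Box Diamond not p holds vacuously. ✓
v: no successors, so Box Diamond not p holds vacuously. ✓
Satisfying worlds: {t, u, v}.
So Box Diamond not p fails at the other 1 world.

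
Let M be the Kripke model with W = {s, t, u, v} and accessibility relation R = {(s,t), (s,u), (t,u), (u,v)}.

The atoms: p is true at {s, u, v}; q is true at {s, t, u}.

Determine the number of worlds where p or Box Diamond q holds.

3

s: p is T, Box Diamond q is F. ✓
t: p is F, Box Diamond q is F. ✗
u: p is T, Box Diamond q is F. ✓
v: p is T, Box Diamond q is T. ✓
Satisfying worlds: {s, u, v}.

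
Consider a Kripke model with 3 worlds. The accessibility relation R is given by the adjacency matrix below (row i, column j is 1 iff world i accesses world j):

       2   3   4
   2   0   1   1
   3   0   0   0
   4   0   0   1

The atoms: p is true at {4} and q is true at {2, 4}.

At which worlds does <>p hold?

2: successors {3, 4}; p there: 3:F, 4:T. ✓
3: no successors, so <>p fails. ✗
4: successors {4}; p there: 4:T. ✓

{2, 4}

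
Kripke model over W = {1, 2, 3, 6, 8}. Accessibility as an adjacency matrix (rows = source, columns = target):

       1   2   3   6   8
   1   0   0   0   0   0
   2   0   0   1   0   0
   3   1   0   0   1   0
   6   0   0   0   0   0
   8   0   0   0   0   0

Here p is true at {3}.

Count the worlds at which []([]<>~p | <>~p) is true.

5

1: no successors, so []([]<>~p | <>~p) holds vacuously. ✓
2: successors {3}; []<>~p | <>~p there: 3:T. ✓
3: successors {1, 6}; []<>~p | <>~p there: 1:T, 6:T. ✓
6: no successors, so []([]<>~p | <>~p) holds vacuously. ✓
8: no successors, so []([]<>~p | <>~p) holds vacuously. ✓
Satisfying worlds: {1, 2, 3, 6, 8}.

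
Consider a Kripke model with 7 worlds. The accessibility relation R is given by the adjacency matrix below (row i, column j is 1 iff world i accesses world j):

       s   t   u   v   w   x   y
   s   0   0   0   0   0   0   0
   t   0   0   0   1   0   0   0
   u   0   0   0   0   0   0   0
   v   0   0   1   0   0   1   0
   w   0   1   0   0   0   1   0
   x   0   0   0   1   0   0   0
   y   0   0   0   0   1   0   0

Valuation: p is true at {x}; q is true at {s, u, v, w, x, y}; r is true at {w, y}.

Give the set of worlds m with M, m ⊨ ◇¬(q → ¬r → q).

∅

s: no successors, so ◇¬(q → ¬r → q) fails. ✗
t: successors {v}; ¬(q → ¬r → q) there: v:F. ✗
u: no successors, so ◇¬(q → ¬r → q) fails. ✗
v: successors {u, x}; ¬(q → ¬r → q) there: u:F, x:F. ✗
w: successors {t, x}; ¬(q → ¬r → q) there: t:F, x:F. ✗
x: successors {v}; ¬(q → ¬r → q) there: v:F. ✗
y: successors {w}; ¬(q → ¬r → q) there: w:F. ✗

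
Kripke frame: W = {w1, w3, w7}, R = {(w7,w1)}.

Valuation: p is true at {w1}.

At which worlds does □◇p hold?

w1: no successors, so □◇p holds vacuously. ✓
w3: no successors, so □◇p holds vacuously. ✓
w7: successors {w1}; ◇p there: w1:F. ✗

{w1, w3}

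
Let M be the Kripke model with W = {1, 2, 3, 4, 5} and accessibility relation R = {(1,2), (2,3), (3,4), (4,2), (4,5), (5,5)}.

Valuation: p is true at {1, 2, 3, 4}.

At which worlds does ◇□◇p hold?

{1, 2, 4}

1: successors {2}; □◇p there: 2:T. ✓
2: successors {3}; □◇p there: 3:T. ✓
3: successors {4}; □◇p there: 4:F. ✗
4: successors {2, 5}; □◇p there: 2:T, 5:F. ✓
5: successors {5}; □◇p there: 5:F. ✗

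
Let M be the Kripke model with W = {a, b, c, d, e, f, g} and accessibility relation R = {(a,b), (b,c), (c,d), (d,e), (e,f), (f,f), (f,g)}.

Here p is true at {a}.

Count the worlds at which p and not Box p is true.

a: p is T, not Box p is T. ✓
b: p is F, not Box p is T. ✗
c: p is F, not Box p is T. ✗
d: p is F, not Box p is T. ✗
e: p is F, not Box p is T. ✗
f: p is F, not Box p is T. ✗
g: p is F, not Box p is F. ✗
Satisfying worlds: {a}.

1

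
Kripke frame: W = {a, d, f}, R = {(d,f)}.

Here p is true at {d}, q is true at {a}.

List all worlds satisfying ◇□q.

{d}

a: no successors, so ◇□q fails. ✗
d: successors {f}; □q there: f:T. ✓
f: no successors, so ◇□q fails. ✗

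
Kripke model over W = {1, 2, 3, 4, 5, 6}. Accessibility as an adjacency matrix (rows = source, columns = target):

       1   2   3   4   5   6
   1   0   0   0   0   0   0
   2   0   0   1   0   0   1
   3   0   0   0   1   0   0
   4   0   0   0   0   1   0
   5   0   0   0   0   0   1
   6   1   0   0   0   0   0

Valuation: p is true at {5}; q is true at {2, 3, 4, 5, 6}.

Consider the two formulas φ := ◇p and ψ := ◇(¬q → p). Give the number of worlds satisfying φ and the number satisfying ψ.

For ◇p:
1: no successors, so ◇p fails. ✗
2: successors {3, 6}; p there: 3:F, 6:F. ✗
3: successors {4}; p there: 4:F. ✗
4: successors {5}; p there: 5:T. ✓
5: successors {6}; p there: 6:F. ✗
6: successors {1}; p there: 1:F. ✗
— 1 world.
For ◇(¬q → p):
1: no successors, so ◇(¬q → p) fails. ✗
2: successors {3, 6}; ¬q → p there: 3:T, 6:T. ✓
3: successors {4}; ¬q → p there: 4:T. ✓
4: successors {5}; ¬q → p there: 5:T. ✓
5: successors {6}; ¬q → p there: 6:T. ✓
6: successors {1}; ¬q → p there: 1:F. ✗
— 4 worlds.

1 and 4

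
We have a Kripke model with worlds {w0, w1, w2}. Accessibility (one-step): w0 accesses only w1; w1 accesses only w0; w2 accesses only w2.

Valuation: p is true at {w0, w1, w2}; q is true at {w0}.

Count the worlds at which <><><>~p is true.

0

w0: successors {w1}; <><>~p there: w1:F. ✗
w1: successors {w0}; <><>~p there: w0:F. ✗
w2: successors {w2}; <><>~p there: w2:F. ✗
Satisfying worlds: ∅.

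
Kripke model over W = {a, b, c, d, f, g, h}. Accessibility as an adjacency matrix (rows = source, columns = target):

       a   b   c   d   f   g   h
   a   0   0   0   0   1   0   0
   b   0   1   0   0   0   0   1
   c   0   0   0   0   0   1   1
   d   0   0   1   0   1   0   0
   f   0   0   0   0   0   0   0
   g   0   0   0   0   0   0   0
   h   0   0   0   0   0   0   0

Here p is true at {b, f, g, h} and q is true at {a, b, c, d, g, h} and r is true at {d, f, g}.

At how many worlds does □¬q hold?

a: successors {f}; ¬q there: f:T. ✓
b: successors {b, h}; ¬q there: b:F, h:F. ✗
c: successors {g, h}; ¬q there: g:F, h:F. ✗
d: successors {c, f}; ¬q there: c:F, f:T. ✗
f: no successors, so □¬q holds vacuously. ✓
g: no successors, so □¬q holds vacuously. ✓
h: no successors, so □¬q holds vacuously. ✓
Satisfying worlds: {a, f, g, h}.

4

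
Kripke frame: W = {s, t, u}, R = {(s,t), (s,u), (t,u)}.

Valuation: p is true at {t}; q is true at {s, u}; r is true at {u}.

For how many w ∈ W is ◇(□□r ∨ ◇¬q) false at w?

1

s: successors {t, u}; □□r ∨ ◇¬q there: t:T, u:T. ✓
t: successors {u}; □□r ∨ ◇¬q there: u:T. ✓
u: no successors, so ◇(□□r ∨ ◇¬q) fails. ✗
Satisfying worlds: {s, t}.
So ◇(□□r ∨ ◇¬q) fails at the other 1 world.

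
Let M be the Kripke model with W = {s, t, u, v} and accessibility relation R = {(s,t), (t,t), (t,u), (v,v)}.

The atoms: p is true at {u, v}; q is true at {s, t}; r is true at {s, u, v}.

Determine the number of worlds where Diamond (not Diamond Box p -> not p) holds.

s: successors {t}; not Diamond Box p -> not p there: t:T. ✓
t: successors {t, u}; not Diamond Box p -> not p there: t:T, u:F. ✓
u: no successors, so Diamond (not Diamond Box p -> not p) fails. ✗
v: successors {v}; not Diamond Box p -> not p there: v:T. ✓
Satisfying worlds: {s, t, v}.

3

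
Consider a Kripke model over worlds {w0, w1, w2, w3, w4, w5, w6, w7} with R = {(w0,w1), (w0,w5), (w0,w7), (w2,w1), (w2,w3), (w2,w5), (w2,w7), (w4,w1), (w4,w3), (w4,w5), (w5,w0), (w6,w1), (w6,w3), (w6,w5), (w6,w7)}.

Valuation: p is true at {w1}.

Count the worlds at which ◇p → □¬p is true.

4

w0: ◇p is T, □¬p is F. ✗
w1: ◇p is F, □¬p is T. ✓
w2: ◇p is T, □¬p is F. ✗
w3: ◇p is F, □¬p is T. ✓
w4: ◇p is T, □¬p is F. ✗
w5: ◇p is F, □¬p is T. ✓
w6: ◇p is T, □¬p is F. ✗
w7: ◇p is F, □¬p is T. ✓
Satisfying worlds: {w1, w3, w5, w7}.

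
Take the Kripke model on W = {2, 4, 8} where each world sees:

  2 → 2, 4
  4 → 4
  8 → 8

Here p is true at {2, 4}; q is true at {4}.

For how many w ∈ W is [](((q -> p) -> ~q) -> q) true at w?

2: successors {2, 4}; ((q -> p) -> ~q) -> q there: 2:F, 4:T. ✗
4: successors {4}; ((q -> p) -> ~q) -> q there: 4:T. ✓
8: successors {8}; ((q -> p) -> ~q) -> q there: 8:F. ✗
Satisfying worlds: {4}.

1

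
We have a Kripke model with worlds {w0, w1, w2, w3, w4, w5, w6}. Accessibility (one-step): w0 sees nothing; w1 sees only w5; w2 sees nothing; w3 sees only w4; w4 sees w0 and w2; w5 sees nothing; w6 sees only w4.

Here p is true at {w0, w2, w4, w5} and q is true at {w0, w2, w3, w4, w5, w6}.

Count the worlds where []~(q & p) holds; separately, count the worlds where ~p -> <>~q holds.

For []~(q & p):
w0: no successors, so []~(q & p) holds vacuously. ✓
w1: successors {w5}; ~(q & p) there: w5:F. ✗
w2: no successors, so []~(q & p) holds vacuously. ✓
w3: successors {w4}; ~(q & p) there: w4:F. ✗
w4: successors {w0, w2}; ~(q & p) there: w0:F, w2:F. ✗
w5: no successors, so []~(q & p) holds vacuously. ✓
w6: successors {w4}; ~(q & p) there: w4:F. ✗
— 3 worlds.
For ~p -> <>~q:
w0: ~p is F, <>~q is F. ✓
w1: ~p is T, <>~q is F. ✗
w2: ~p is F, <>~q is F. ✓
w3: ~p is T, <>~q is F. ✗
w4: ~p is F, <>~q is F. ✓
w5: ~p is F, <>~q is F. ✓
w6: ~p is T, <>~q is F. ✗
— 4 worlds.

3 and 4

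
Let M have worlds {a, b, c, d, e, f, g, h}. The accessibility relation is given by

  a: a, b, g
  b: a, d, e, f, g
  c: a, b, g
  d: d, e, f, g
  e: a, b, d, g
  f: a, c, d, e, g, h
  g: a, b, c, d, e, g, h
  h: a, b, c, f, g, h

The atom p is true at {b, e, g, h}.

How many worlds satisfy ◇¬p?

a: successors {a, b, g}; ¬p there: a:T, b:F, g:F. ✓
b: successors {a, d, e, f, g}; ¬p there: a:T, d:T, e:F, f:T, g:F. ✓
c: successors {a, b, g}; ¬p there: a:T, b:F, g:F. ✓
d: successors {d, e, f, g}; ¬p there: d:T, e:F, f:T, g:F. ✓
e: successors {a, b, d, g}; ¬p there: a:T, b:F, d:T, g:F. ✓
f: successors {a, c, d, e, g, h}; ¬p there: a:T, c:T, d:T, e:F, g:F, h:F. ✓
g: successors {a, b, c, d, e, g, h}; ¬p there: a:T, b:F, c:T, d:T, e:F, g:F, h:F. ✓
h: successors {a, b, c, f, g, h}; ¬p there: a:T, b:F, c:T, f:T, g:F, h:F. ✓
Satisfying worlds: {a, b, c, d, e, f, g, h}.

8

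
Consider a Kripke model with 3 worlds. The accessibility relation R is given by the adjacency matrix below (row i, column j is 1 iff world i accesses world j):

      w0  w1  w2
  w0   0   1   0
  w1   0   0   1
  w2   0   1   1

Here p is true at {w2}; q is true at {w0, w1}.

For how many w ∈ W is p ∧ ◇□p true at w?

w0: p is F, ◇□p is T. ✗
w1: p is F, ◇□p is F. ✗
w2: p is T, ◇□p is T. ✓
Satisfying worlds: {w2}.

1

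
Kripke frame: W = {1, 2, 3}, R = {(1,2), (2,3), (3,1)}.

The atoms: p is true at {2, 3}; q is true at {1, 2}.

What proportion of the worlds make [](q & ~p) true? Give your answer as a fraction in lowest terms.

1/3

1: successors {2}; q & ~p there: 2:F. ✗
2: successors {3}; q & ~p there: 3:F. ✗
3: successors {1}; q & ~p there: 1:T. ✓
That's 1 of 3 worlds, so 1/3.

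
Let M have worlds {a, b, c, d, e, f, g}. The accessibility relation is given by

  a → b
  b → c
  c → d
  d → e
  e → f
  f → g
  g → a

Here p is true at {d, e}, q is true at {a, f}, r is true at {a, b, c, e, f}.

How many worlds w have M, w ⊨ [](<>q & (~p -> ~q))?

a: successors {b}; <>q & (~p -> ~q) there: b:F. ✗
b: successors {c}; <>q & (~p -> ~q) there: c:F. ✗
c: successors {d}; <>q & (~p -> ~q) there: d:F. ✗
d: successors {e}; <>q & (~p -> ~q) there: e:T. ✓
e: successors {f}; <>q & (~p -> ~q) there: f:F. ✗
f: successors {g}; <>q & (~p -> ~q) there: g:T. ✓
g: successors {a}; <>q & (~p -> ~q) there: a:F. ✗
Satisfying worlds: {d, f}.

2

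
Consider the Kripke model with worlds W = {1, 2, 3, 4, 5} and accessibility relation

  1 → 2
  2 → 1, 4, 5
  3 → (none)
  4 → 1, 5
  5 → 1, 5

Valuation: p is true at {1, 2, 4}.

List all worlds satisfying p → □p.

1: p is T, □p is T. ✓
2: p is T, □p is F. ✗
3: p is F, □p is T. ✓
4: p is T, □p is F. ✗
5: p is F, □p is F. ✓

{1, 3, 5}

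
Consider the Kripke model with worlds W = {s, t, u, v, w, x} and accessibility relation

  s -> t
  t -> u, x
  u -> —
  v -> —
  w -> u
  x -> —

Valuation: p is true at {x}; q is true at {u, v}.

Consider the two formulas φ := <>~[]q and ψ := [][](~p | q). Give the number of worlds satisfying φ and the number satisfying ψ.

1 and 5

For <>~[]q:
s: successors {t}; ~[]q there: t:T. ✓
t: successors {u, x}; ~[]q there: u:F, x:F. ✗
u: no successors, so <>~[]q fails. ✗
v: no successors, so <>~[]q fails. ✗
w: successors {u}; ~[]q there: u:F. ✗
x: no successors, so <>~[]q fails. ✗
— 1 world.
For [][](~p | q):
s: successors {t}; [](~p | q) there: t:F. ✗
t: successors {u, x}; [](~p | q) there: u:T, x:T. ✓
u: no successors, so [][](~p | q) holds vacuously. ✓
v: no successors, so [][](~p | q) holds vacuously. ✓
w: successors {u}; [](~p | q) there: u:T. ✓
x: no successors, so [][](~p | q) holds vacuously. ✓
— 5 worlds.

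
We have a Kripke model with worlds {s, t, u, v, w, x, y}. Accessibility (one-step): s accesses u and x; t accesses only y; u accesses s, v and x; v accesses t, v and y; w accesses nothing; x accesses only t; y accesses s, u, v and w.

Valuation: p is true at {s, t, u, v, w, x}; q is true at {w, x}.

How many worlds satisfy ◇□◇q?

s: successors {u, x}; □◇q there: u:F, x:F. ✗
t: successors {y}; □◇q there: y:F. ✗
u: successors {s, v, x}; □◇q there: s:F, v:F, x:F. ✗
v: successors {t, v, y}; □◇q there: t:T, v:F, y:F. ✓
w: no successors, so ◇□◇q fails. ✗
x: successors {t}; □◇q there: t:T. ✓
y: successors {s, u, v, w}; □◇q there: s:F, u:F, v:F, w:T. ✓
Satisfying worlds: {v, x, y}.

3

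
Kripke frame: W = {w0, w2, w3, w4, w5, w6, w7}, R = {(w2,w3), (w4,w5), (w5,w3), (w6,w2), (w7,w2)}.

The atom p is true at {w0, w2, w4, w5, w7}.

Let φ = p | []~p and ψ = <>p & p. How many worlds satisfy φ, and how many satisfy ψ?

6 and 2

For p | []~p:
w0: p is T, []~p is T. ✓
w2: p is T, []~p is T. ✓
w3: p is F, []~p is T. ✓
w4: p is T, []~p is F. ✓
w5: p is T, []~p is T. ✓
w6: p is F, []~p is F. ✗
w7: p is T, []~p is F. ✓
— 6 worlds.
For <>p & p:
w0: <>p is F, p is T. ✗
w2: <>p is F, p is T. ✗
w3: <>p is F, p is F. ✗
w4: <>p is T, p is T. ✓
w5: <>p is F, p is T. ✗
w6: <>p is T, p is F. ✗
w7: <>p is T, p is T. ✓
— 2 worlds.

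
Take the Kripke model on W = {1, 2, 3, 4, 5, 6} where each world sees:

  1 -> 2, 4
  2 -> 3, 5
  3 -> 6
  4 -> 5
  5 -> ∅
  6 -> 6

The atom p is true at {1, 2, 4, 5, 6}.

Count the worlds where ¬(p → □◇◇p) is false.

3

1: p → □◇◇p is F. ✓
2: p → □◇◇p is F. ✓
3: p → □◇◇p is T. ✗
4: p → □◇◇p is F. ✓
5: p → □◇◇p is T. ✗
6: p → □◇◇p is T. ✗
Satisfying worlds: {1, 2, 4}.
So ¬(p → □◇◇p) fails at the other 3 worlds.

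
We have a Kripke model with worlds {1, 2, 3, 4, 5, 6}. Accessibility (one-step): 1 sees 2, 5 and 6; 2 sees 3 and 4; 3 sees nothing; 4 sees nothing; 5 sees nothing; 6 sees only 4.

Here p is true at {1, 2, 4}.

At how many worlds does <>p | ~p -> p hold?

1: <>p | ~p is T, p is T. ✓
2: <>p | ~p is T, p is T. ✓
3: <>p | ~p is T, p is F. ✗
4: <>p | ~p is F, p is T. ✓
5: <>p | ~p is T, p is F. ✗
6: <>p | ~p is T, p is F. ✗
Satisfying worlds: {1, 2, 4}.

3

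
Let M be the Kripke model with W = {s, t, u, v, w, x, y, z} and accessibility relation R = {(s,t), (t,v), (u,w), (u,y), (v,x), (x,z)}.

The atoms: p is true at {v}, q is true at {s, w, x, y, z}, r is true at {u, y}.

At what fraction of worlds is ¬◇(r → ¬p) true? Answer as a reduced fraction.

3/8

s: ◇(r → ¬p) is T. ✗
t: ◇(r → ¬p) is T. ✗
u: ◇(r → ¬p) is T. ✗
v: ◇(r → ¬p) is T. ✗
w: ◇(r → ¬p) is F. ✓
x: ◇(r → ¬p) is T. ✗
y: ◇(r → ¬p) is F. ✓
z: ◇(r → ¬p) is F. ✓
That's 3 of 8 worlds, so 3/8.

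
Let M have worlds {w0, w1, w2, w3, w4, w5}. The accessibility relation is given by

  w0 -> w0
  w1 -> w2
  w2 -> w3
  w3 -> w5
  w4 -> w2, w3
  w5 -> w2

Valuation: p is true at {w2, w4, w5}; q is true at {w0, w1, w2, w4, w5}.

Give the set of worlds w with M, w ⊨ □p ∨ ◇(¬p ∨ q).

{w0, w1, w2, w3, w4, w5}

w0: □p is F, ◇(¬p ∨ q) is T. ✓
w1: □p is T, ◇(¬p ∨ q) is T. ✓
w2: □p is F, ◇(¬p ∨ q) is T. ✓
w3: □p is T, ◇(¬p ∨ q) is T. ✓
w4: □p is F, ◇(¬p ∨ q) is T. ✓
w5: □p is T, ◇(¬p ∨ q) is T. ✓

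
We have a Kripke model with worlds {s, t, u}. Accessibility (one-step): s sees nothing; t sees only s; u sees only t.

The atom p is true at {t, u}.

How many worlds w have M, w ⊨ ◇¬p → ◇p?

2

s: ◇¬p is F, ◇p is F. ✓
t: ◇¬p is T, ◇p is F. ✗
u: ◇¬p is F, ◇p is T. ✓
Satisfying worlds: {s, u}.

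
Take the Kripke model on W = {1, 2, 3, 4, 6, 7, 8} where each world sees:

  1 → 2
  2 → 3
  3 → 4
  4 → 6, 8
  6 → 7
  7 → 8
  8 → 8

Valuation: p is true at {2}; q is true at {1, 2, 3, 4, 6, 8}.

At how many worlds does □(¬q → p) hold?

6

1: successors {2}; ¬q → p there: 2:T. ✓
2: successors {3}; ¬q → p there: 3:T. ✓
3: successors {4}; ¬q → p there: 4:T. ✓
4: successors {6, 8}; ¬q → p there: 6:T, 8:T. ✓
6: successors {7}; ¬q → p there: 7:F. ✗
7: successors {8}; ¬q → p there: 8:T. ✓
8: successors {8}; ¬q → p there: 8:T. ✓
Satisfying worlds: {1, 2, 3, 4, 7, 8}.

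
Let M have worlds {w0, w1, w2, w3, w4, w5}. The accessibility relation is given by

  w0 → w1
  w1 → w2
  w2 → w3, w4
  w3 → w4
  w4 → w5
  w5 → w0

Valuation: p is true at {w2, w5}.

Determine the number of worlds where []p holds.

2

w0: successors {w1}; p there: w1:F. ✗
w1: successors {w2}; p there: w2:T. ✓
w2: successors {w3, w4}; p there: w3:F, w4:F. ✗
w3: successors {w4}; p there: w4:F. ✗
w4: successors {w5}; p there: w5:T. ✓
w5: successors {w0}; p there: w0:F. ✗
Satisfying worlds: {w1, w4}.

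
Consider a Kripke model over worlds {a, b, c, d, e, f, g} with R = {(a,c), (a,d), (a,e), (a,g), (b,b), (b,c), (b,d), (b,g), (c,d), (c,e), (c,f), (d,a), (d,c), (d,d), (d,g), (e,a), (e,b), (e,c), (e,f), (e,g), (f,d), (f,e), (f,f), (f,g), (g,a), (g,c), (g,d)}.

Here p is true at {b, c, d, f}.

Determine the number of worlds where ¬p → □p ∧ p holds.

4

a: ¬p is T, □p ∧ p is F. ✗
b: ¬p is F, □p ∧ p is F. ✓
c: ¬p is F, □p ∧ p is F. ✓
d: ¬p is F, □p ∧ p is F. ✓
e: ¬p is T, □p ∧ p is F. ✗
f: ¬p is F, □p ∧ p is F. ✓
g: ¬p is T, □p ∧ p is F. ✗
Satisfying worlds: {b, c, d, f}.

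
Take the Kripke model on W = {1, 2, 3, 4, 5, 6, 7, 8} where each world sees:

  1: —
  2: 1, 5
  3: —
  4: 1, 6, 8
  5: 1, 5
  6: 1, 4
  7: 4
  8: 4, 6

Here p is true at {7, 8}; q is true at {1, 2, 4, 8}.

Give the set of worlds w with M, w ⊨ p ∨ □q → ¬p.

{1, 2, 3, 4, 5, 6}

1: p ∨ □q is T, ¬p is T. ✓
2: p ∨ □q is F, ¬p is T. ✓
3: p ∨ □q is T, ¬p is T. ✓
4: p ∨ □q is F, ¬p is T. ✓
5: p ∨ □q is F, ¬p is T. ✓
6: p ∨ □q is T, ¬p is T. ✓
7: p ∨ □q is T, ¬p is F. ✗
8: p ∨ □q is T, ¬p is F. ✗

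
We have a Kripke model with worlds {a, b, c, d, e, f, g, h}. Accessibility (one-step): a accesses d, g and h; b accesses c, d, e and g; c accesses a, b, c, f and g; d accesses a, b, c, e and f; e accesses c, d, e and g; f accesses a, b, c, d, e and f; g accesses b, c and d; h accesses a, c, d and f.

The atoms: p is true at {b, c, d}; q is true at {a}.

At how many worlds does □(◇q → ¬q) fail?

0

a: successors {d, g, h}; ◇q → ¬q there: d:T, g:T, h:T. ✓
b: successors {c, d, e, g}; ◇q → ¬q there: c:T, d:T, e:T, g:T. ✓
c: successors {a, b, c, f, g}; ◇q → ¬q there: a:T, b:T, c:T, f:T, g:T. ✓
d: successors {a, b, c, e, f}; ◇q → ¬q there: a:T, b:T, c:T, e:T, f:T. ✓
e: successors {c, d, e, g}; ◇q → ¬q there: c:T, d:T, e:T, g:T. ✓
f: successors {a, b, c, d, e, f}; ◇q → ¬q there: a:T, b:T, c:T, d:T, e:T, f:T. ✓
g: successors {b, c, d}; ◇q → ¬q there: b:T, c:T, d:T. ✓
h: successors {a, c, d, f}; ◇q → ¬q there: a:T, c:T, d:T, f:T. ✓
Satisfying worlds: {a, b, c, d, e, f, g, h}.
So □(◇q → ¬q) fails at the other 0 worlds.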